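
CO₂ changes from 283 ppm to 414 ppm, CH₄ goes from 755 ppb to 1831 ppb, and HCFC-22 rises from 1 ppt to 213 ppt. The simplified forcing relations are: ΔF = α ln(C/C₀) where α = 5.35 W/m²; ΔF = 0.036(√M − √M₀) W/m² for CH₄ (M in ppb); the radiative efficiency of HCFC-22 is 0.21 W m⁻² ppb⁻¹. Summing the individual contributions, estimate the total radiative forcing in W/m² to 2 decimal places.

ΔF = 2.63 W/m²

CO₂: 5.35 × ln(414/283) = 5.35 × ln(1.46290) = 5.35 × 0.38042 = 2.0352 W/m².
CH₄: 0.036 × (√1831 − √755) = 0.036 × (42.7902 − 27.4773) = 0.036 × 15.3129 = 0.5513 W/m².
HCFC-22: Δ = 213 − 1 = 212 ppt = 0.212 ppb; ΔF = 0.21 × 0.212 = 0.0445 W/m².
Total ΔF = 2.0352 + 0.5513 + 0.0445 = 2.6310 W/m².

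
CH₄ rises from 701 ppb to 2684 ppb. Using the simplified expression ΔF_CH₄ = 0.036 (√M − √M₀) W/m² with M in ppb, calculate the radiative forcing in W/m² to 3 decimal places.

CH₄: 0.036 × (√2684 − √701) = 0.036 × (51.8073 − 26.4764) = 0.036 × 25.3309 = 0.9119 W/m².

ΔF = 0.912 W/m²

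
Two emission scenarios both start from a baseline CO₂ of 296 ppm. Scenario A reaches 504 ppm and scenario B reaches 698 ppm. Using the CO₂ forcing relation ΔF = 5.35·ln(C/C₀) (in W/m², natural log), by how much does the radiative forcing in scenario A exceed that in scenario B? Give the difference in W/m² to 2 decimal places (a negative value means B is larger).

ΔF_A − ΔF_B = -1.74 W/m²

ΔF_A = 5.35 ln(504/296) = 5.35 × 0.53222 = 2.8474 W/m².
ΔF_B = 5.35 ln(698/296) = 5.35 × 0.85786 = 4.5896 W/m².
Difference: 2.8474 − 4.5896 = -1.7422 W/m².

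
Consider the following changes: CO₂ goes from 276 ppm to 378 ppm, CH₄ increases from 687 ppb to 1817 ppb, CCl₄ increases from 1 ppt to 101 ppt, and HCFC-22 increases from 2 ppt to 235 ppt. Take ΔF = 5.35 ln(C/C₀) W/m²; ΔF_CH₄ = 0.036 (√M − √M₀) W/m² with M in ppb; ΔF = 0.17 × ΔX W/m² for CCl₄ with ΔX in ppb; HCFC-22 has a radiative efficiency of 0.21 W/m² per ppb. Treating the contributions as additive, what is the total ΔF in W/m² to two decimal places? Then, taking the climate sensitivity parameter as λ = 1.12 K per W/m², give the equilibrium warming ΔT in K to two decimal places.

ΔF = 2.34 W/m²; ΔT = 2.62 K

CO₂: 5.35 × ln(378/276) = 5.35 × ln(1.36957) = 5.35 × 0.31450 = 1.6826 W/m².
CH₄: 0.036 × (√1817 − √687) = 0.036 × (42.6263 − 26.2107) = 0.036 × 16.4156 = 0.5910 W/m².
CCl₄: Δ = 101 − 1 = 100 ppt = 0.100 ppb; ΔF = 0.17 × 0.100 = 0.0170 W/m².
HCFC-22: Δ = 235 − 2 = 233 ppt = 0.233 ppb; ΔF = 0.21 × 0.233 = 0.0489 W/m².
Total ΔF = 1.6826 + 0.5910 + 0.0170 + 0.0489 = 2.3395 W/m².
ΔT = λ ΔF = 1.12 × 2.34 = 2.6208 K.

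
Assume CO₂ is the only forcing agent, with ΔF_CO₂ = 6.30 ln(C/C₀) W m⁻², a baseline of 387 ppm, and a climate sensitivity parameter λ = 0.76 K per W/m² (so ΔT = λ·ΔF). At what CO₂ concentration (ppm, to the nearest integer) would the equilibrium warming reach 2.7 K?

C ≈ 680 ppm

Required forcing: ΔF = ΔT/λ = 2.7/0.76 = 3.5526 W/m².
Then ln(C/387) = ΔF/6.30 = 3.5526/6.30 = 0.56390.
So C = 387 × e^0.56390 = 387 × 1.75751 = 680.16 ppm.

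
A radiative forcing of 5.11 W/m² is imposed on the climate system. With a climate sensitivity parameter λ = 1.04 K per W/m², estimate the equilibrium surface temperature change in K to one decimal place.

ΔT = 5.3 K

ΔT = λ ΔF = 1.04 × 5.11 = 5.3144 K.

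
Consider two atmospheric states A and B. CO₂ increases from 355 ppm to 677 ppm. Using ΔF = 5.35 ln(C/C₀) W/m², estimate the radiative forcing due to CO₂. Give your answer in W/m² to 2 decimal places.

CO₂: 5.35 × ln(677/355) = 5.35 × ln(1.90704) = 5.35 × 0.64555 = 3.4537 W/m².

ΔF = 3.45 W/m²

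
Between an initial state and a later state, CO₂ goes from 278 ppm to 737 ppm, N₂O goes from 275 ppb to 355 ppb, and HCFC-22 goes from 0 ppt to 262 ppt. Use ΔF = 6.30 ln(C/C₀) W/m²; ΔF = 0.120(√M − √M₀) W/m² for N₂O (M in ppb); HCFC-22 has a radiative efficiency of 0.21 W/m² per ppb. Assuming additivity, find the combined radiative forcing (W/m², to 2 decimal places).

CO₂: 6.30 × ln(737/278) = 6.30 × ln(2.65108) = 6.30 × 0.97497 = 6.1423 W/m².
N₂O: 0.120 × (√355 − √275) = 0.120 × (18.8414 − 16.5831) = 0.120 × 2.2583 = 0.2710 W/m².
HCFC-22: Δ = 262 − 0 = 262 ppt = 0.262 ppb; ΔF = 0.21 × 0.262 = 0.0550 W/m².
Total ΔF = 6.1423 + 0.2710 + 0.0550 = 6.4683 W/m².

ΔF = 6.47 W/m²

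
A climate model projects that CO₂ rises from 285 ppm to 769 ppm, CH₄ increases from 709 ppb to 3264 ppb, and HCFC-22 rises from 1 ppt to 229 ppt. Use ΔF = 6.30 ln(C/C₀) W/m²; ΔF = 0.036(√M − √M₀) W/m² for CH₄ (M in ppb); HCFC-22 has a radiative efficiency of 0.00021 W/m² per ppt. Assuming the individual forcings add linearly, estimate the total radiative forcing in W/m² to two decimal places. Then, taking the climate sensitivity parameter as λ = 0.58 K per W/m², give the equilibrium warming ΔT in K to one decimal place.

CO₂: 6.30 × ln(769/285) = 6.30 × ln(2.69825) = 6.30 × 0.99260 = 6.2534 W/m².
CH₄: 0.036 × (√3264 − √709) = 0.036 × (57.1314 − 26.6271) = 0.036 × 30.5043 = 1.0982 W/m².
HCFC-22: ΔF = 0.00021 × (229 − 1) = 0.00021 × 228 = 0.0479 W/m².
Total ΔF = 6.2534 + 1.0982 + 0.0479 = 7.3995 W/m².
ΔT = λ ΔF = 0.58 × 7.40 = 4.2920 K.

ΔF = 7.40 W/m²; ΔT = 4.3 K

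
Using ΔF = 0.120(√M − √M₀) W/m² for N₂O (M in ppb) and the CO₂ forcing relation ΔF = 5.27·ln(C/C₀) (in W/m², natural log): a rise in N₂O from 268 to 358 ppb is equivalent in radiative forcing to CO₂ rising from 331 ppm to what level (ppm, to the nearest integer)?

C ≈ 351 ppm

N₂O forcing: 0.120 × (√358 − √268) = 0.120 × (18.9209 − 16.3707) = 0.120 × 2.5502 = 0.30602 W/m².
Set 5.27 ln(C/331) = 0.30602: ln(C/331) = 0.30602/5.27 = 0.05807, so C = 331 × e^0.05807 = 331 × 1.05979 = 350.79 ppm.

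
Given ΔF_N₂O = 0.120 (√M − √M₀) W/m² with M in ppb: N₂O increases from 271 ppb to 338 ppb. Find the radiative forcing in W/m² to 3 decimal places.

ΔF = 0.231 W/m²

N₂O: 0.120 × (√338 − √271) = 0.120 × (18.3848 − 16.4621) = 0.120 × 1.9227 = 0.2307 W/m².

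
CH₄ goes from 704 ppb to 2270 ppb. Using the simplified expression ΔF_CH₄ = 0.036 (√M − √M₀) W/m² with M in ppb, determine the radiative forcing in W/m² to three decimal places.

ΔF = 0.760 W/m²

CH₄: 0.036 × (√2270 − √704) = 0.036 × (47.6445 − 26.5330) = 0.036 × 21.1115 = 0.7600 W/m².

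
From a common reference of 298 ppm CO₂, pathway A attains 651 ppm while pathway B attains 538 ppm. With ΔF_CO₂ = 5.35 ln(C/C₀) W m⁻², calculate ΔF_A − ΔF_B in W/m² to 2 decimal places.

ΔF_A = 5.35 ln(651/298) = 5.35 × 0.78142 = 4.1806 W/m².
ΔF_B = 5.35 ln(538/298) = 5.35 × 0.59077 = 3.1606 W/m².
Difference: 4.1806 − 3.1606 = 1.0200 W/m².

ΔF_A − ΔF_B = 1.02 W/m²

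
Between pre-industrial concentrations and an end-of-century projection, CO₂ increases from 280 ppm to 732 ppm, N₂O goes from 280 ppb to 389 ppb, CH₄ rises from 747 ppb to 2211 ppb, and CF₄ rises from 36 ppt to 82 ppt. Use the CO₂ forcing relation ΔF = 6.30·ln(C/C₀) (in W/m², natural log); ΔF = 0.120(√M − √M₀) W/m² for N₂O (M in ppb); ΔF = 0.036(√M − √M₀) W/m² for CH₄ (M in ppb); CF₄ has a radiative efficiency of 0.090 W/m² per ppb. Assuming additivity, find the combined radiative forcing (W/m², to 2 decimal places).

CO₂: 6.30 × ln(732/280) = 6.30 × ln(2.61429) = 6.30 × 0.96099 = 6.0542 W/m².
N₂O: 0.120 × (√389 − √280) = 0.120 × (19.7231 − 16.7332) = 0.120 × 2.9899 = 0.3588 W/m².
CH₄: 0.036 × (√2211 − √747) = 0.036 × (47.0213 − 27.3313) = 0.036 × 19.6900 = 0.7088 W/m².
CF₄: Δ = 82 − 36 = 46 ppt = 0.046 ppb; ΔF = 0.090 × 0.046 = 0.0041 W/m².
Total ΔF = 6.0542 + 0.3588 + 0.7088 + 0.0041 = 7.1259 W/m².

ΔF = 7.13 W/m²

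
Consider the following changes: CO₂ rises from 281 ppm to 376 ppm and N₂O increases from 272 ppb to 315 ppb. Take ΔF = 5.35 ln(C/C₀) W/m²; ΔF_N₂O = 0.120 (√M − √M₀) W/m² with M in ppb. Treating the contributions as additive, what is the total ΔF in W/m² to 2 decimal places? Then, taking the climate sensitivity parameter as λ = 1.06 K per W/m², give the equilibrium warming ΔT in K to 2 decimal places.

CO₂: 5.35 × ln(376/281) = 5.35 × ln(1.33808) = 5.35 × 0.29124 = 1.5581 W/m².
N₂O: 0.120 × (√315 − √272) = 0.120 × (17.7482 − 16.4924) = 0.120 × 1.2558 = 0.1507 W/m².
Total ΔF = 1.5581 + 0.1507 = 1.7088 W/m².
ΔT = λ ΔF = 1.06 × 1.71 = 1.8126 K.

ΔF = 1.71 W/m²; ΔT = 1.81 K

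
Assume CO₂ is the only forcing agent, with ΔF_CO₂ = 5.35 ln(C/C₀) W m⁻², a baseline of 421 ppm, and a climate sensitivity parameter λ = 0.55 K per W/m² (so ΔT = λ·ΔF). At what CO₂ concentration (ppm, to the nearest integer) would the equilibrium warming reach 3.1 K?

Required forcing: ΔF = ΔT/λ = 3.1/0.55 = 5.6364 W/m².
Then ln(C/421) = ΔF/5.35 = 5.6364/5.35 = 1.05353.
So C = 421 × e^1.05353 = 421 × 2.86776 = 1207.33 ppm.

C ≈ 1207 ppm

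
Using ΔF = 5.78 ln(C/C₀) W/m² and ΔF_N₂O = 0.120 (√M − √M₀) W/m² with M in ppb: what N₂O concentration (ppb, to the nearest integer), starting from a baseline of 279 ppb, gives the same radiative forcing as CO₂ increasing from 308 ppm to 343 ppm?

CO₂ forcing: 5.78 × ln(343/308) = 5.78 × 0.107631 = 0.62211 W/m².
Set 0.120(√M − √279) = 0.62211: √M = 0.62211/0.120 + √279 = 5.1843 + 16.7033 = 21.8876.
M = (21.8876)² = 479.07 ppb.

M ≈ 479 ppb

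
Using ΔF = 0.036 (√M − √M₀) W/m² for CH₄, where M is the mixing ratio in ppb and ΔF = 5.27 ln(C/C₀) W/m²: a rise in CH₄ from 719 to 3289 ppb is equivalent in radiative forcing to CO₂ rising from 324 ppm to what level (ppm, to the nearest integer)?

C ≈ 399 ppm

CH₄ forcing: 0.036 × (√3289 − √719) = 0.036 × (57.3498 − 26.8142) = 0.036 × 30.5356 = 1.09928 W/m².
Set 5.27 ln(C/324) = 1.09928: ln(C/324) = 1.09928/5.27 = 0.20859, so C = 324 × e^0.20859 = 324 × 1.23194 = 399.15 ppm.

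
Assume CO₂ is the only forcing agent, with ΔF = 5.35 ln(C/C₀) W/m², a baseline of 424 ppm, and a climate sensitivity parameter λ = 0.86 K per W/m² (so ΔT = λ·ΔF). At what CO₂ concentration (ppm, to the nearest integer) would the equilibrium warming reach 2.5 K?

Required forcing: ΔF = ΔT/λ = 2.5/0.86 = 2.9070 W/m².
Then ln(C/424) = ΔF/5.35 = 2.9070/5.35 = 0.54336.
So C = 424 × e^0.54336 = 424 × 1.72178 = 730.03 ppm.

C ≈ 730 ppm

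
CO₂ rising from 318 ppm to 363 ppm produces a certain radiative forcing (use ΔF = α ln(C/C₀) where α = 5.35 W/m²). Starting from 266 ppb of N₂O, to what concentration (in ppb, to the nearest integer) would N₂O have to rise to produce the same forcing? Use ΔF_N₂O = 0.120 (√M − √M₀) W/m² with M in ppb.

CO₂ forcing: 5.35 × ln(363/318) = 5.35 × 0.132351 = 0.70808 W/m².
Set 0.120(√M − √266) = 0.70808: √M = 0.70808/0.120 + √266 = 5.9007 + 16.3095 = 22.2102.
M = (22.2102)² = 493.29 ppb.

M ≈ 493 ppb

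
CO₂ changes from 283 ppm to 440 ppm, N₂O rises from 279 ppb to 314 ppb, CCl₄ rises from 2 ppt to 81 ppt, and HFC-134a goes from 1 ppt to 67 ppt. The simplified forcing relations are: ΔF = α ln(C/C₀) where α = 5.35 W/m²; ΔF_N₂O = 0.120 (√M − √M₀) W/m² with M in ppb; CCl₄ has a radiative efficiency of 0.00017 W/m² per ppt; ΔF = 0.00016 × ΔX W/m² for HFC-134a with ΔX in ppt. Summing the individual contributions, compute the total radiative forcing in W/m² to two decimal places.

CO₂: 5.35 × ln(440/283) = 5.35 × ln(1.55477) = 5.35 × 0.44133 = 2.3611 W/m².
N₂O: 0.120 × (√314 − √279) = 0.120 × (17.7200 − 16.7033) = 0.120 × 1.0167 = 0.1220 W/m².
CCl₄: ΔF = 0.00017 × (81 − 2) = 0.00017 × 79 = 0.0134 W/m².
HFC-134a: ΔF = 0.00016 × (67 − 1) = 0.00016 × 66 = 0.0106 W/m².
Total ΔF = 2.3611 + 0.1220 + 0.0134 + 0.0106 = 2.5071 W/m².

ΔF = 2.51 W/m²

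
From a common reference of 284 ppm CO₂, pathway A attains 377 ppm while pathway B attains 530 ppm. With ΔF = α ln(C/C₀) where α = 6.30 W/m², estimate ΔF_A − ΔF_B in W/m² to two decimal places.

ΔF_A − ΔF_B = -2.15 W/m²

ΔF_A = 6.30 ln(377/284) = 6.30 × 0.28327 = 1.7846 W/m².
ΔF_B = 6.30 ln(530/284) = 6.30 × 0.62390 = 3.9306 W/m².
Difference: 1.7846 − 3.9306 = -2.1460 W/m².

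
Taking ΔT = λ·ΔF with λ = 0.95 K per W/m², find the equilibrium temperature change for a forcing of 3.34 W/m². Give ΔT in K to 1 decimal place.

ΔT = λ ΔF = 0.95 × 3.34 = 3.1730 K.

ΔT = 3.2 K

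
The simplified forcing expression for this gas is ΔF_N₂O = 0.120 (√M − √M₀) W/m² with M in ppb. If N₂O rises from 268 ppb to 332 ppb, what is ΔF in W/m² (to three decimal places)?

ΔF = 0.222 W/m²

N₂O: 0.120 × (√332 − √268) = 0.120 × (18.2209 − 16.3707) = 0.120 × 1.8502 = 0.2220 W/m².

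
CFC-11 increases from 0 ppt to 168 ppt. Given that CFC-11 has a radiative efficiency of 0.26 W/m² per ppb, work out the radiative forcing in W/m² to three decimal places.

CFC-11: Δ = 168 − 0 = 168 ppt = 0.168 ppb; ΔF = 0.26 × 0.168 = 0.0437 W/m².

ΔF = 0.044 W/m²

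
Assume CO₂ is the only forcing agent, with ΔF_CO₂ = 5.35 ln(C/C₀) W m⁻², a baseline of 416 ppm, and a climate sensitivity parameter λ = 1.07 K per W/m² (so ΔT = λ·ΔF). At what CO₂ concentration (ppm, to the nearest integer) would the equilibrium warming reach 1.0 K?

C ≈ 495 ppm

Required forcing: ΔF = ΔT/λ = 1.0/1.07 = 0.9346 W/m².
Then ln(C/416) = ΔF/5.35 = 0.9346/5.35 = 0.17469.
So C = 416 × e^0.17469 = 416 × 1.19088 = 495.41 ppm.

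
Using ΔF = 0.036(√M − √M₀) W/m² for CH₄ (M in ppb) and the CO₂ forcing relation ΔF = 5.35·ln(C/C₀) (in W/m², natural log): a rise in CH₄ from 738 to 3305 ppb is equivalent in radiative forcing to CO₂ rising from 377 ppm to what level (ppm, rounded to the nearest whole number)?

CH₄ forcing: 0.036 × (√3305 − √738) = 0.036 × (57.4891 − 27.1662) = 0.036 × 30.3229 = 1.09162 W/m².
Set 5.35 ln(C/377) = 1.09162: ln(C/377) = 1.09162/5.35 = 0.20404, so C = 377 × e^0.20404 = 377 × 1.22635 = 462.33 ppm.

C ≈ 462 ppm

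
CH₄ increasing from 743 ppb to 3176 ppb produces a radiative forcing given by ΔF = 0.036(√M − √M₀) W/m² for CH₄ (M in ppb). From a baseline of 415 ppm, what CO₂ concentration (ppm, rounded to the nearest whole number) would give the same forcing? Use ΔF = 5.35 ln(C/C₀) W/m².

CH₄ forcing: 0.036 × (√3176 − √743) = 0.036 × (56.3560 − 27.2580) = 0.036 × 29.0980 = 1.04753 W/m².
Set 5.35 ln(C/415) = 1.04753: ln(C/415) = 1.04753/5.35 = 0.19580, so C = 415 × e^0.19580 = 415 × 1.21628 = 504.76 ppm.

C ≈ 505 ppm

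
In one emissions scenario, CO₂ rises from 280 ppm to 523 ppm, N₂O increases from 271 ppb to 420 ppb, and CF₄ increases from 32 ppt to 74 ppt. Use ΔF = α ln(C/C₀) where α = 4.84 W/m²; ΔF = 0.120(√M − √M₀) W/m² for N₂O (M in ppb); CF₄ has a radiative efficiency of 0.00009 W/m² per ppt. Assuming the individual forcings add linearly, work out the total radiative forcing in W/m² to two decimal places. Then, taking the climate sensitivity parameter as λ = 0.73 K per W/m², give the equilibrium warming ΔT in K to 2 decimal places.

CO₂: 4.84 × ln(523/280) = 4.84 × ln(1.86786) = 4.84 × 0.62479 = 3.0240 W/m².
N₂O: 0.120 × (√420 − √271) = 0.120 × (20.4939 − 16.4621) = 0.120 × 4.0318 = 0.4838 W/m².
CF₄: ΔF = 0.00009 × (74 − 32) = 0.00009 × 42 = 0.0038 W/m².
Total ΔF = 3.0240 + 0.4838 + 0.0038 = 3.5116 W/m².
ΔT = λ ΔF = 0.73 × 3.51 = 2.5623 K.

ΔF = 3.51 W/m²; ΔT = 2.56 K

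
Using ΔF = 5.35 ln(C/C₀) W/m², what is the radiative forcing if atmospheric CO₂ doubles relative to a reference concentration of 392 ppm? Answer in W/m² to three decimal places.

ΔF = 3.708 W/m²

Because the forcing depends only on the ratio C/C₀, the initial concentration does not enter.
ΔF = 5.35 × ln(2) = 5.35 × 0.69315 = 3.7084 W/m².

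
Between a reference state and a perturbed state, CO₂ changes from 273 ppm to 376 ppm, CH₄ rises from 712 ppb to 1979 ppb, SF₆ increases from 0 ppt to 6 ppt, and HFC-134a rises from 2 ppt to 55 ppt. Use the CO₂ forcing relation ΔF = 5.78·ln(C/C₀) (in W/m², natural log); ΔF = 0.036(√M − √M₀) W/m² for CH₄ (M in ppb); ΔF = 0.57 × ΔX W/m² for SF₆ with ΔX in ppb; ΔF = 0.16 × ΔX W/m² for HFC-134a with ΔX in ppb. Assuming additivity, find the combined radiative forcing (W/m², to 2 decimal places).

CO₂: 5.78 × ln(376/273) = 5.78 × ln(1.37729) = 5.78 × 0.32012 = 1.8503 W/m².
CH₄: 0.036 × (√1979 − √712) = 0.036 × (44.4860 − 26.6833) = 0.036 × 17.8027 = 0.6409 W/m².
SF₆: Δ = 6 − 0 = 6 ppt = 0.006 ppb; ΔF = 0.57 × 0.006 = 0.0034 W/m².
HFC-134a: Δ = 55 − 2 = 53 ppt = 0.053 ppb; ΔF = 0.16 × 0.053 = 0.0085 W/m².
Total ΔF = 1.8503 + 0.6409 + 0.0034 + 0.0085 = 2.5031 W/m².

ΔF = 2.50 W/m²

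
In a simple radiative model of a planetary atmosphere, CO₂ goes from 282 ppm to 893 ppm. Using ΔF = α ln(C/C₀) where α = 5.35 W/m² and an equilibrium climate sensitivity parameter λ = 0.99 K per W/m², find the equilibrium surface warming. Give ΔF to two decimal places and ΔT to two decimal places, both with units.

ΔF = 6.17 W/m²; ΔT = 6.11 K

CO₂: 5.35 × ln(893/282) = 5.35 × ln(3.16667) = 5.35 × 1.15268 = 6.1668 W/m².
ΔT = λ ΔF = 0.99 × 6.17 = 6.1083 K.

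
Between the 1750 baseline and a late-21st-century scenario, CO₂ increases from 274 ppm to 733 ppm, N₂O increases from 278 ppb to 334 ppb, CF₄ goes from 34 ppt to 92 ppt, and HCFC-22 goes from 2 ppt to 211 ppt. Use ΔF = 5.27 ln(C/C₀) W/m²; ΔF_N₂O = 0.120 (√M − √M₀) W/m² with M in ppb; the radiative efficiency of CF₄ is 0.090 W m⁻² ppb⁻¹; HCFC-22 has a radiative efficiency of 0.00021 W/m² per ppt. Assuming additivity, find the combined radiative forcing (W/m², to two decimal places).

ΔF = 5.43 W/m²

CO₂: 5.27 × ln(733/274) = 5.27 × ln(2.67518) = 5.27 × 0.98402 = 5.1858 W/m².
N₂O: 0.120 × (√334 − √278) = 0.120 × (18.2757 − 16.6733) = 0.120 × 1.6024 = 0.1923 W/m².
CF₄: Δ = 92 − 34 = 58 ppt = 0.058 ppb; ΔF = 0.090 × 0.058 = 0.0052 W/m².
HCFC-22: ΔF = 0.00021 × (211 − 2) = 0.00021 × 209 = 0.0439 W/m².
Total ΔF = 5.1858 + 0.1923 + 0.0052 + 0.0439 = 5.4272 W/m².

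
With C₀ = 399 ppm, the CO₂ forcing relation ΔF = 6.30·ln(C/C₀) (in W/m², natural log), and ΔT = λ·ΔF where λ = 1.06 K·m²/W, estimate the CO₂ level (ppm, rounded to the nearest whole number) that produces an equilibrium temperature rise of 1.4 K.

C ≈ 492 ppm

Required forcing: ΔF = ΔT/λ = 1.4/1.06 = 1.3208 W/m².
Then ln(C/399) = ΔF/6.30 = 1.3208/6.30 = 0.20965.
So C = 399 × e^0.20965 = 399 × 1.23325 = 492.07 ppm.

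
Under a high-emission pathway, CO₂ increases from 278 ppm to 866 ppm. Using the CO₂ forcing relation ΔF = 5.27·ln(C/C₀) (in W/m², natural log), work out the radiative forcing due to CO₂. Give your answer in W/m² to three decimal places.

CO₂: 5.27 × ln(866/278) = 5.27 × ln(3.11511) = 5.27 × 1.13626 = 5.9881 W/m².

ΔF = 5.988 W/m²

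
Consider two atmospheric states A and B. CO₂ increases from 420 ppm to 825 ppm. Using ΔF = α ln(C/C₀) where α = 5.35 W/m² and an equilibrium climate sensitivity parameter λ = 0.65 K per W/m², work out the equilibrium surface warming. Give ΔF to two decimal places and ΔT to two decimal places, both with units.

CO₂: 5.35 × ln(825/420) = 5.35 × ln(1.96429) = 5.35 × 0.67513 = 3.6119 W/m².
ΔT = λ ΔF = 0.65 × 3.61 = 2.3465 K.

ΔF = 3.61 W/m²; ΔT = 2.35 K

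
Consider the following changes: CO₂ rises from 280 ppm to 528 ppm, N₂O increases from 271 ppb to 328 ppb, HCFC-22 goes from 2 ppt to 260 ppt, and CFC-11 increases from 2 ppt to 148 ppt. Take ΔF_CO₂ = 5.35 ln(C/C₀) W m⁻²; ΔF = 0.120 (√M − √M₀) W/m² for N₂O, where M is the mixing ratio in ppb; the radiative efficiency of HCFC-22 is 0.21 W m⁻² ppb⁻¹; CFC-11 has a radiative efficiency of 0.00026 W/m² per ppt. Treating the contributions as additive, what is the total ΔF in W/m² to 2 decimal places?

ΔF = 3.68 W/m²

CO₂: 5.35 × ln(528/280) = 5.35 × ln(1.88571) = 5.35 × 0.63430 = 3.3935 W/m².
N₂O: 0.120 × (√328 − √271) = 0.120 × (18.1108 − 16.4621) = 0.120 × 1.6487 = 0.1978 W/m².
HCFC-22: Δ = 260 − 2 = 258 ppt = 0.258 ppb; ΔF = 0.21 × 0.258 = 0.0542 W/m².
CFC-11: ΔF = 0.00026 × (148 − 2) = 0.00026 × 146 = 0.0380 W/m².
Total ΔF = 3.3935 + 0.1978 + 0.0542 + 0.0380 = 3.6835 W/m².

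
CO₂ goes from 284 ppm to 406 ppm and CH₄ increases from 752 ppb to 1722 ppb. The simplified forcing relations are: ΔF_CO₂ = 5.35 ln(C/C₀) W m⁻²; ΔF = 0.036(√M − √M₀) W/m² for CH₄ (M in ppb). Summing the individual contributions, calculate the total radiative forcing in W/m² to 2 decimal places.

CO₂: 5.35 × ln(406/284) = 5.35 × ln(1.42958) = 5.35 × 0.35738 = 1.9120 W/m².
CH₄: 0.036 × (√1722 − √752) = 0.036 × (41.4970 − 27.4226) = 0.036 × 14.0744 = 0.5067 W/m².
Total ΔF = 1.9120 + 0.5067 = 2.4187 W/m².

ΔF = 2.42 W/m²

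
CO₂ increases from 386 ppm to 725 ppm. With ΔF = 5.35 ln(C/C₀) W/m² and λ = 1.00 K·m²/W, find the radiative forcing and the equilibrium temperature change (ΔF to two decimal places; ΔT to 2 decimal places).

CO₂: 5.35 × ln(725/386) = 5.35 × ln(1.87824) = 5.35 × 0.63034 = 3.3723 W/m².
ΔT = λ ΔF = 1.00 × 3.37 = 3.3700 K.

ΔF = 3.37 W/m²; ΔT = 3.37 K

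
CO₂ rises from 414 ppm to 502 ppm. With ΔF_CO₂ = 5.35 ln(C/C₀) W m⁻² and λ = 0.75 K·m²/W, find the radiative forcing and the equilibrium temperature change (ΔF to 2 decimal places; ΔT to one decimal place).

ΔF = 1.03 W/m²; ΔT = 0.8 K

CO₂: 5.35 × ln(502/414) = 5.35 × ln(1.21256) = 5.35 × 0.19273 = 1.0311 W/m².
ΔT = λ ΔF = 0.75 × 1.03 = 0.7725 K.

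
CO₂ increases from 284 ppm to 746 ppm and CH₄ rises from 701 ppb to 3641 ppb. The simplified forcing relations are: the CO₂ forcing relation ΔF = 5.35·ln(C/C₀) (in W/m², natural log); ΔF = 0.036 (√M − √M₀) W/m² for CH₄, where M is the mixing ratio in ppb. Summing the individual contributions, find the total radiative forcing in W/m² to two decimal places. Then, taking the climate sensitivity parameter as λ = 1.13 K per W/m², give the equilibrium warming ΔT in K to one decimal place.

ΔF = 6.39 W/m²; ΔT = 7.2 K

CO₂: 5.35 × ln(746/284) = 5.35 × ln(2.62676) = 5.35 × 0.96575 = 5.1668 W/m².
CH₄: 0.036 × (√3641 − √701) = 0.036 × (60.3407 − 26.4764) = 0.036 × 33.8643 = 1.2191 W/m².
Total ΔF = 5.1668 + 1.2191 = 6.3859 W/m².
ΔT = λ ΔF = 1.13 × 6.39 = 7.2207 K.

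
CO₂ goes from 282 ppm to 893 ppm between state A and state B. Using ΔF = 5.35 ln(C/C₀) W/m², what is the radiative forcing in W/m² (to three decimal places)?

ΔF = 6.167 W/m²

CO₂: 5.35 × ln(893/282) = 5.35 × ln(3.16667) = 5.35 × 1.15268 = 6.1668 W/m².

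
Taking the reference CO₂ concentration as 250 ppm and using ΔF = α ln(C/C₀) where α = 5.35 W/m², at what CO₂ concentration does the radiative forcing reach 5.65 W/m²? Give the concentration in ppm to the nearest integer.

Set 5.35 ln(C/250) = 5.65, so ln(C/250) = 5.65/5.35 = 1.05607.
Then C/250 = e^1.05607 = 2.87505, giving C = 250 × 2.87505 = 718.76 ppm.

C ≈ 719 ppm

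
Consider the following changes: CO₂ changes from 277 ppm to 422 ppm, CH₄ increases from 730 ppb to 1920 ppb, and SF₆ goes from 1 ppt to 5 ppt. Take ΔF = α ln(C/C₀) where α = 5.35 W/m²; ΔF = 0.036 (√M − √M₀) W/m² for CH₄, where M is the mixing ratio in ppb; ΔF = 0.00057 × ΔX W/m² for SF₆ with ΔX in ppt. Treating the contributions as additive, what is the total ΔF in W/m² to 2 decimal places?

ΔF = 2.86 W/m²

CO₂: 5.35 × ln(422/277) = 5.35 × ln(1.52347) = 5.35 × 0.42099 = 2.2523 W/m².
CH₄: 0.036 × (√1920 − √730) = 0.036 × (43.8178 − 27.0185) = 0.036 × 16.7993 = 0.6048 W/m².
SF₆: ΔF = 0.00057 × (5 − 1) = 0.00057 × 4 = 0.0023 W/m².
Total ΔF = 2.2523 + 0.6048 + 0.0023 = 2.8594 W/m².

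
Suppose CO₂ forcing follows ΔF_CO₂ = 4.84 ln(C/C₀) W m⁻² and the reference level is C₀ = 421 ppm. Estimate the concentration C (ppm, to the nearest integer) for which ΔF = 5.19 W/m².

Set 4.84 ln(C/421) = 5.19, so ln(C/421) = 5.19/4.84 = 1.07231.
Then C/421 = e^1.07231 = 2.92212, giving C = 421 × 2.92212 = 1230.21 ppm.

C ≈ 1230 ppm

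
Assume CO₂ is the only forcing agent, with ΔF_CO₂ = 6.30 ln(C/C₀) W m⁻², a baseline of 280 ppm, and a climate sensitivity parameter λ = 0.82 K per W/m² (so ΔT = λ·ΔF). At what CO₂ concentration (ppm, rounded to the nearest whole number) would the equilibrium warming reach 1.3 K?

C ≈ 360 ppm

Required forcing: ΔF = ΔT/λ = 1.3/0.82 = 1.5854 W/m².
Then ln(C/280) = ΔF/6.30 = 1.5854/6.30 = 0.25165.
So C = 280 × e^0.25165 = 280 × 1.28615 = 360.12 ppm.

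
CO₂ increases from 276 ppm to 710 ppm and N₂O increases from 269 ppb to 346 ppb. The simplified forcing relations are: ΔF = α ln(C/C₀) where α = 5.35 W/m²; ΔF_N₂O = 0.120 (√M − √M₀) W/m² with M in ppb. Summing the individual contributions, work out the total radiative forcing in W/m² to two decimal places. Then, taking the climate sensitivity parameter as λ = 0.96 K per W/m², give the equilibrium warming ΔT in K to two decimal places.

ΔF = 5.32 W/m²; ΔT = 5.11 K

CO₂: 5.35 × ln(710/276) = 5.35 × ln(2.57246) = 5.35 × 0.94486 = 5.0550 W/m².
N₂O: 0.120 × (√346 − √269) = 0.120 × (18.6011 − 16.4012) = 0.120 × 2.1999 = 0.2640 W/m².
Total ΔF = 5.0550 + 0.2640 = 5.3190 W/m².
ΔT = λ ΔF = 0.96 × 5.32 = 5.1072 K.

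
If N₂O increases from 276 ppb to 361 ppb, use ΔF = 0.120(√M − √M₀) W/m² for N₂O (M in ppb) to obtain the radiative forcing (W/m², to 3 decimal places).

ΔF = 0.286 W/m²

N₂O: 0.120 × (√361 − √276) = 0.120 × (19.0000 − 16.6132) = 0.120 × 2.3868 = 0.2864 W/m².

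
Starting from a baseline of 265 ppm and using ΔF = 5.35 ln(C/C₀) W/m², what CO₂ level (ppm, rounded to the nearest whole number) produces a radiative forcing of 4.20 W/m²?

C ≈ 581 ppm

Set 5.35 ln(C/265) = 4.20, so ln(C/265) = 4.20/5.35 = 0.78505.
Then C/265 = e^0.78505 = 2.19252, giving C = 265 × 2.19252 = 581.02 ppm.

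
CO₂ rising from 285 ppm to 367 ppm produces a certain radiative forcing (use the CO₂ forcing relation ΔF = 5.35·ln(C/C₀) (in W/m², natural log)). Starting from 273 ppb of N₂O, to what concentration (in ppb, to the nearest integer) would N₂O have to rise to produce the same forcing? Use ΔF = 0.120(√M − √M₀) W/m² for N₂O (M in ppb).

M ≈ 773 ppb

CO₂ forcing: 5.35 × ln(367/285) = 5.35 × 0.252873 = 1.35287 W/m².
Set 0.120(√M − √273) = 1.35287: √M = 1.35287/0.120 + √273 = 11.2739 + 16.5227 = 27.7966.
M = (27.7966)² = 772.65 ppb.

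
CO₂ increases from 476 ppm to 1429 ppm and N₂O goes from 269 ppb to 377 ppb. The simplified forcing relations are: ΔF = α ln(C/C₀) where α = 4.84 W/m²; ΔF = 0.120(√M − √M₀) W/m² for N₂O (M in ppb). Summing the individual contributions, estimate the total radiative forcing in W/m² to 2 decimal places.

CO₂: 4.84 × ln(1429/476) = 4.84 × ln(3.00210) = 4.84 × 1.09931 = 5.3207 W/m².
N₂O: 0.120 × (√377 − √269) = 0.120 × (19.4165 − 16.4012) = 0.120 × 3.0153 = 0.3618 W/m².
Total ΔF = 5.3207 + 0.3618 = 5.6825 W/m².

ΔF = 5.68 W/m²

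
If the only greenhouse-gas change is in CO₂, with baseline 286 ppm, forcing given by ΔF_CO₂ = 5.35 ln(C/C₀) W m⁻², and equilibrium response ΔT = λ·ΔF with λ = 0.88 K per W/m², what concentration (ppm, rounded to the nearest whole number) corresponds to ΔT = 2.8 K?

Required forcing: ΔF = ΔT/λ = 2.8/0.88 = 3.1818 W/m².
Then ln(C/286) = ΔF/5.35 = 3.1818/5.35 = 0.59473.
So C = 286 × e^0.59473 = 286 × 1.81254 = 518.39 ppm.

C ≈ 518 ppm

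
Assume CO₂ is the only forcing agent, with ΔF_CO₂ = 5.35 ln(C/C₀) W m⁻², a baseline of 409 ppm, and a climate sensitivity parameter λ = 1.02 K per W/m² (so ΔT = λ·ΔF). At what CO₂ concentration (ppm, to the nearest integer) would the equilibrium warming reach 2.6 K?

C ≈ 659 ppm

Required forcing: ΔF = ΔT/λ = 2.6/1.02 = 2.5490 W/m².
Then ln(C/409) = ΔF/5.35 = 2.5490/5.35 = 0.47645.
So C = 409 × e^0.47645 = 409 × 1.61035 = 658.63 ppm.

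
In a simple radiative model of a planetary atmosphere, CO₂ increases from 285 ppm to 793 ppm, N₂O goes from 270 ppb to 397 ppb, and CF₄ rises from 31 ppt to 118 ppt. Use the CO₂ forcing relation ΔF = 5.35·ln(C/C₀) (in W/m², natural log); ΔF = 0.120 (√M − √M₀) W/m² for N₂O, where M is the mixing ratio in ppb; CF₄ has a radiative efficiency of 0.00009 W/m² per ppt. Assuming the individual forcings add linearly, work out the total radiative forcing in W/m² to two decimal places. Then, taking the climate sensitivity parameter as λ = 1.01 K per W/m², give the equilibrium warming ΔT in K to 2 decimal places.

CO₂: 5.35 × ln(793/285) = 5.35 × ln(2.78246) = 5.35 × 1.02334 = 5.4749 W/m².
N₂O: 0.120 × (√397 − √270) = 0.120 × (19.9249 − 16.4317) = 0.120 × 3.4932 = 0.4192 W/m².
CF₄: ΔF = 0.00009 × (118 − 31) = 0.00009 × 87 = 0.0078 W/m².
Total ΔF = 5.4749 + 0.4192 + 0.0078 = 5.9019 W/m².
ΔT = λ ΔF = 1.01 × 5.90 = 5.9590 K.

ΔF = 5.90 W/m²; ΔT = 5.96 K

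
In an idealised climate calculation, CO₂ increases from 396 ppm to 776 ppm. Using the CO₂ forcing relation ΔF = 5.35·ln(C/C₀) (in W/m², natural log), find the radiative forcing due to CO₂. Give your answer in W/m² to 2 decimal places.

CO₂ absorption bands are partially saturated, so forcing scales with the logarithm of the concentration ratio.
CO₂: 5.35 × ln(776/396) = 5.35 × ln(1.95960) = 5.35 × 0.67274 = 3.5992 W/m².

ΔF = 3.60 W/m²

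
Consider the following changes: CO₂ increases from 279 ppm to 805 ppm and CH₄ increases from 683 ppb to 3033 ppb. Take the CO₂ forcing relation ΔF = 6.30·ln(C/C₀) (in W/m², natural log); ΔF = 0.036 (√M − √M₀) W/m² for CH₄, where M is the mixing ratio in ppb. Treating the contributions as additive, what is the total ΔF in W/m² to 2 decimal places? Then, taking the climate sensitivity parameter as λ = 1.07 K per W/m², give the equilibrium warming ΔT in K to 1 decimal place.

CO₂: 6.30 × ln(805/279) = 6.30 × ln(2.88530) = 6.30 × 1.05963 = 6.6757 W/m².
CH₄: 0.036 × (√3033 − √683) = 0.036 × (55.0727 − 26.1343) = 0.036 × 28.9384 = 1.0418 W/m².
Total ΔF = 6.6757 + 1.0418 = 7.7175 W/m².
ΔT = λ ΔF = 1.07 × 7.72 = 8.2604 K.

ΔF = 7.72 W/m²; ΔT = 8.3 K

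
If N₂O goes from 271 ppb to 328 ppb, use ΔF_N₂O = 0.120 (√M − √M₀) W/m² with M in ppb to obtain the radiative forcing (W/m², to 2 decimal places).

N₂O: 0.120 × (√328 − √271) = 0.120 × (18.1108 − 16.4621) = 0.120 × 1.6487 = 0.1978 W/m².

ΔF = 0.20 W/m²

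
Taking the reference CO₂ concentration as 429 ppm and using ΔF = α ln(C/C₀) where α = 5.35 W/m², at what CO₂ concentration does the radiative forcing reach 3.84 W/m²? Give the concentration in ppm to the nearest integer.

C ≈ 879 ppm

Set 5.35 ln(C/429) = 3.84, so ln(C/429) = 3.84/5.35 = 0.71776.
Then C/429 = e^0.71776 = 2.04984, giving C = 429 × 2.04984 = 879.38 ppm.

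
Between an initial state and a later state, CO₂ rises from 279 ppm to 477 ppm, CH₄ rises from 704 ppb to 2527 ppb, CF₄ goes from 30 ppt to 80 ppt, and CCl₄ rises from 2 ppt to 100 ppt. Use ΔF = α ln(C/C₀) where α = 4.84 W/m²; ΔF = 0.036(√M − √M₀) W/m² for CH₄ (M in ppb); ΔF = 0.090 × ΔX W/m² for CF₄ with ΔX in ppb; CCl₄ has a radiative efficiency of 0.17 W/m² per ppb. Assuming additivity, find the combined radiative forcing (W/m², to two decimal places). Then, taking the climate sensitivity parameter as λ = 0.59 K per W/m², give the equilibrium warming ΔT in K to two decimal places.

CO₂: 4.84 × ln(477/279) = 4.84 × ln(1.70968) = 4.84 × 0.53631 = 2.5957 W/m².
CH₄: 0.036 × (√2527 − √704) = 0.036 × (50.2693 − 26.5330) = 0.036 × 23.7363 = 0.8545 W/m².
CF₄: Δ = 80 − 30 = 50 ppt = 0.050 ppb; ΔF = 0.090 × 0.050 = 0.0045 W/m².
CCl₄: Δ = 100 − 2 = 98 ppt = 0.098 ppb; ΔF = 0.17 × 0.098 = 0.0167 W/m².
Total ΔF = 2.5957 + 0.8545 + 0.0045 + 0.0167 = 3.4714 W/m².
ΔT = λ ΔF = 0.59 × 3.47 = 2.0473 K.

ΔF = 3.47 W/m²; ΔT = 2.05 K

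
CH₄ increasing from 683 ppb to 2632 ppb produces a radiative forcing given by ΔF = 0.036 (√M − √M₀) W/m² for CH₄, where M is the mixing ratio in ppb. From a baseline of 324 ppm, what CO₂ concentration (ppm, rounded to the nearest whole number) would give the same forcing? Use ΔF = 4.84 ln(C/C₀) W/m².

C ≈ 391 ppm

CH₄ forcing: 0.036 × (√2632 − √683) = 0.036 × (51.3030 − 26.1343) = 0.036 × 25.1687 = 0.90607 W/m².
Set 4.84 ln(C/324) = 0.90607: ln(C/324) = 0.90607/4.84 = 0.18720, so C = 324 × e^0.18720 = 324 × 1.20587 = 390.70 ppm.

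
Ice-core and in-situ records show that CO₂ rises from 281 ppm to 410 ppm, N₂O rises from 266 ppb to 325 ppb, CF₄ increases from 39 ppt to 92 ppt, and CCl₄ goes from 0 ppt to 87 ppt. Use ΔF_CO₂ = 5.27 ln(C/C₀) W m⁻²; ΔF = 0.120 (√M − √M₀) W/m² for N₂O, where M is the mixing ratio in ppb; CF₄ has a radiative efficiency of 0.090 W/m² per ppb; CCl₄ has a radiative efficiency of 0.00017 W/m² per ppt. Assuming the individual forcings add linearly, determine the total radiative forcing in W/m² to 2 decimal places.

ΔF = 2.22 W/m²

CO₂: 5.27 × ln(410/281) = 5.27 × ln(1.45907) = 5.27 × 0.37780 = 1.9910 W/m².
N₂O: 0.120 × (√325 − √266) = 0.120 × (18.0278 − 16.3095) = 0.120 × 1.7183 = 0.2062 W/m².
CF₄: Δ = 92 − 39 = 53 ppt = 0.053 ppb; ΔF = 0.090 × 0.053 = 0.0048 W/m².
CCl₄: ΔF = 0.00017 × (87 − 0) = 0.00017 × 87 = 0.0148 W/m².
Total ΔF = 1.9910 + 0.2062 + 0.0048 + 0.0148 = 2.2168 W/m².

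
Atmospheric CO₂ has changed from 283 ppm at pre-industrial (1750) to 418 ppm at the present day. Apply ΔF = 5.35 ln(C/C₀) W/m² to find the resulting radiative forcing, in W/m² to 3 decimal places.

CO₂ absorption bands are partially saturated, so forcing scales with the logarithm of the concentration ratio.
CO₂: 5.35 × ln(418/283) = 5.35 × ln(1.47703) = 5.35 × 0.39003 = 2.0867 W/m².

ΔF = 2.087 W/m²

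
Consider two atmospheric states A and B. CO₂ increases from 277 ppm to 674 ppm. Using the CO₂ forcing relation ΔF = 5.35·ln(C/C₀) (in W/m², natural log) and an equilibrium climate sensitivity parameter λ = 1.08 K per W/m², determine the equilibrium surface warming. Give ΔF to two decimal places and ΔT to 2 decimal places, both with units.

CO₂: 5.35 × ln(674/277) = 5.35 × ln(2.43321) = 5.35 × 0.88921 = 4.7573 W/m².
ΔT = λ ΔF = 1.08 × 4.76 = 5.1408 K.

ΔF = 4.76 W/m²; ΔT = 5.14 K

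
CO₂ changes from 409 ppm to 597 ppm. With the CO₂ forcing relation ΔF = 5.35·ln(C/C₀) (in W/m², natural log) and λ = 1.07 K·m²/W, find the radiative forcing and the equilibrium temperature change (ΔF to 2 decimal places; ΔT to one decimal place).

CO₂: 5.35 × ln(597/409) = 5.35 × ln(1.45966) = 5.35 × 0.37820 = 2.0234 W/m².
ΔT = λ ΔF = 1.07 × 2.02 = 2.1614 K.

ΔF = 2.02 W/m²; ΔT = 2.2 K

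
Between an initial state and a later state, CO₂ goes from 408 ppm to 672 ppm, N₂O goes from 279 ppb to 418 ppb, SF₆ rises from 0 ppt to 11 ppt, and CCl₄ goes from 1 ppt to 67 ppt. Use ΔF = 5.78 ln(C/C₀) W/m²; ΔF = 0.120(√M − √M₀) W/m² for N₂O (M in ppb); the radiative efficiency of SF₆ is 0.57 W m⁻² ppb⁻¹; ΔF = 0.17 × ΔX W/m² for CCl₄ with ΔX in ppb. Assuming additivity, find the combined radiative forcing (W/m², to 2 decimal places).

CO₂: 5.78 × ln(672/408) = 5.78 × ln(1.64706) = 5.78 × 0.49899 = 2.8842 W/m².
N₂O: 0.120 × (√418 − √279) = 0.120 × (20.4450 − 16.7033) = 0.120 × 3.7417 = 0.4490 W/m².
SF₆: Δ = 11 − 0 = 11 ppt = 0.011 ppb; ΔF = 0.57 × 0.011 = 0.0063 W/m².
CCl₄: Δ = 67 − 1 = 66 ppt = 0.066 ppb; ΔF = 0.17 × 0.066 = 0.0112 W/m².
Total ΔF = 2.8842 + 0.4490 + 0.0063 + 0.0112 = 3.3507 W/m².

ΔF = 3.35 W/m²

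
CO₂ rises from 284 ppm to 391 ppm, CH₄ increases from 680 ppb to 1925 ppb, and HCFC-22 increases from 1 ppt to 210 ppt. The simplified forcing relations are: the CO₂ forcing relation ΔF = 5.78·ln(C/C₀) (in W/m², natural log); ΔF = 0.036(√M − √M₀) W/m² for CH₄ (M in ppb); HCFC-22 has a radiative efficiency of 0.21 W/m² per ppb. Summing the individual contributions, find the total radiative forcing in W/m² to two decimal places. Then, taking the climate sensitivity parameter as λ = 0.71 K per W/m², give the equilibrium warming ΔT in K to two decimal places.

CO₂: 5.78 × ln(391/284) = 5.78 × ln(1.37676) = 5.78 × 0.31973 = 1.8480 W/m².
CH₄: 0.036 × (√1925 − √680) = 0.036 × (43.8748 − 26.0768) = 0.036 × 17.7980 = 0.6407 W/m².
HCFC-22: Δ = 210 − 1 = 209 ppt = 0.209 ppb; ΔF = 0.21 × 0.209 = 0.0439 W/m².
Total ΔF = 1.8480 + 0.6407 + 0.0439 = 2.5326 W/m².
ΔT = λ ΔF = 0.71 × 2.53 = 1.7963 K.

ΔF = 2.53 W/m²; ΔT = 1.80 K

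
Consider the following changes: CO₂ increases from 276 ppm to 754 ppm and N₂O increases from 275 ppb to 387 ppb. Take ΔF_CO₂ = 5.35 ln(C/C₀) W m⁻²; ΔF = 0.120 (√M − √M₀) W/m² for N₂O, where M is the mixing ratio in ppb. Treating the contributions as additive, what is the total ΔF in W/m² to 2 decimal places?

CO₂: 5.35 × ln(754/276) = 5.35 × ln(2.73188) = 5.35 × 1.00499 = 5.3767 W/m².
N₂O: 0.120 × (√387 − √275) = 0.120 × (19.6723 − 16.5831) = 0.120 × 3.0892 = 0.3707 W/m².
Total ΔF = 5.3767 + 0.3707 = 5.7474 W/m².

ΔF = 5.75 W/m²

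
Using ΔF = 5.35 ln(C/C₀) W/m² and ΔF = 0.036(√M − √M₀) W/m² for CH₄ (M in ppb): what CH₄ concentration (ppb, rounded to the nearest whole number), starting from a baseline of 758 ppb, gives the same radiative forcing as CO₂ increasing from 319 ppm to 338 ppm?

CO₂ forcing: 5.35 × ln(338/319) = 5.35 × 0.057855 = 0.30952 W/m².
Set 0.036(√M − √758) = 0.30952: √M = 0.30952/0.036 + √758 = 8.5978 + 27.5318 = 36.1296.
M = (36.1296)² = 1305.35 ppb.

M ≈ 1305 ppb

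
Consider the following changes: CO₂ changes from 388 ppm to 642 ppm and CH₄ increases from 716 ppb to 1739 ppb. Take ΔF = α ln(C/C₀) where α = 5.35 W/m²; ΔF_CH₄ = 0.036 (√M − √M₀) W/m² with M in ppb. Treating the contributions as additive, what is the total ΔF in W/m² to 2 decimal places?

ΔF = 3.23 W/m²

CO₂: 5.35 × ln(642/388) = 5.35 × ln(1.65464) = 5.35 × 0.50358 = 2.6942 W/m².
CH₄: 0.036 × (√1739 − √716) = 0.036 × (41.7013 − 26.7582) = 0.036 × 14.9431 = 0.5380 W/m².
Total ΔF = 2.6942 + 0.5380 = 3.2322 W/m².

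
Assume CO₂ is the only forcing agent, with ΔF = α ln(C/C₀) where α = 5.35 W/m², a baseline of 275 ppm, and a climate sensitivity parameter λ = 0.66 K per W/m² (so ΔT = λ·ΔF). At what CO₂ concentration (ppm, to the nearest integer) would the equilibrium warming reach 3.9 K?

Required forcing: ΔF = ΔT/λ = 3.9/0.66 = 5.9091 W/m².
Then ln(C/275) = ΔF/5.35 = 5.9091/5.35 = 1.10450.
So C = 275 × e^1.10450 = 275 × 3.01772 = 829.87 ppm.

C ≈ 830 ppm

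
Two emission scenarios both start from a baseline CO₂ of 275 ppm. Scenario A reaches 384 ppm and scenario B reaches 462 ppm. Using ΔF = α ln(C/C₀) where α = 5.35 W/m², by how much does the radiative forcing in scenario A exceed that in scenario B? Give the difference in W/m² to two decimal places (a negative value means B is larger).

ΔF_A = 5.35 ln(384/275) = 5.35 × 0.33387 = 1.7862 W/m².
ΔF_B = 5.35 ln(462/275) = 5.35 × 0.51879 = 2.7755 W/m².
Difference: 1.7862 − 2.7755 = -0.9893 W/m².

ΔF_A − ΔF_B = -0.99 W/m²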